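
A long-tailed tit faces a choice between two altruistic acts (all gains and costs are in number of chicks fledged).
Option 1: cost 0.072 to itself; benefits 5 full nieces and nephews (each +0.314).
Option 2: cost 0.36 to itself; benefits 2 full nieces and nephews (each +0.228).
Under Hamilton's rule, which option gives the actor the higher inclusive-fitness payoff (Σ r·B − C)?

Option 1

Option 1: r to a full niece or nephew = 0.25.
Option 1: Σ r·B − C = (5·0.25·0.314) − 0.072 = 0.3205.
Option 2: r to a full niece or nephew = 0.25.
Option 2: Σ r·B − C = (2·0.25·0.228) − 0.36 = -0.246.
Option 1 has the higher net inclusive-fitness payoff.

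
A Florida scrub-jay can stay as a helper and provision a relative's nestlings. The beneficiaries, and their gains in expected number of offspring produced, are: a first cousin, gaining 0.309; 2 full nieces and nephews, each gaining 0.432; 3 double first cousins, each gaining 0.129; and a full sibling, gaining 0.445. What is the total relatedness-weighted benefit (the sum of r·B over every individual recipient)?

0.573875

r to a first cousin = 1/8 (first cousins share one grandparent pair — two paths of length 4: r = 2·(1/2)^4 = 1/8).
r to a full niece or nephew = 1/4 (full aunt/uncle↔niece/nephew: two paths of length 3 through the shared grandparent pair: r = 2·(1/2)^3 = 1/4).
r to a double first cousin = 1/4 (double first cousins share both grandparent pairs — four paths of length 4: r = 4·(1/2)^4 = 1/4).
r to a full sibling = 1/2 (full sibs share both parents — two paths of length 2: r = 2·(1/2)^2 = 1/2).
Summing one r·B term per recipient: 1·0.125·0.309 + 2·0.25·0.432 + 3·0.25·0.129 + 1·0.5·0.445 = 0.573875.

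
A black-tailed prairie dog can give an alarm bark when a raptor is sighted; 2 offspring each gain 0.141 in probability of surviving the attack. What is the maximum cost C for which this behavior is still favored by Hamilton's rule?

0.141

r to an offspring = 0.5 (one parent–offspring link: r = (1/2)^1 = 1/2).
Hamilton's rule: n·r·B > C, so the trait is favored while C < n·r·B = 2·0.5·0.141 = 0.141.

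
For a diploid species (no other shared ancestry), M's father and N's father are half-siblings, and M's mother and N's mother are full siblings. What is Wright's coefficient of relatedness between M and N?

0.1875

Independent pedigree routes through distinct common ancestors add.
M and N are related in two ways: half first cousins through their fathers (r = 1/16) and first cousins through their mothers (r = 1/8).
r = 1/16 + 1/8 = 3/16 = 0.1875.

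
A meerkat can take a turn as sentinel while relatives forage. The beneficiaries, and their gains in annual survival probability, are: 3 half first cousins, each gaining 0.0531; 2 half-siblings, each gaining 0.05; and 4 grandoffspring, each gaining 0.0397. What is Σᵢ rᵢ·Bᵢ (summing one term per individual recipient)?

r to a half first cousin = 1/16 (half first cousins share one grandparent — one path of length 4: r = (1/2)^4 = 1/16).
r to a half-sibling = 0.25 (half-sibs share one parent — one path of length 2: r = (1/2)^2 = 1/4).
r to a grandoffspring = 0.25 (two parent–offspring links: r = (1/2)^2 = 1/4).
Summing one r·B term per recipient: 3·0.0625·0.0531 + 2·0.25·0.05 + 4·0.25·0.0397 = 0.07465625.

0.07465625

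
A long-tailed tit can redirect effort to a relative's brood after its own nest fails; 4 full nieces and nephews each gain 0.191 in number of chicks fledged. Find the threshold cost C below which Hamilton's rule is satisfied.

r to a full niece or nephew = 1/4 (full aunt/uncle↔niece/nephew: two paths of length 3 through the shared grandparent pair: r = 2·(1/2)^3 = 1/4).
Hamilton's rule: n·r·B > C, so the trait is favored while C < n·r·B = 4·0.25·0.191 = 0.191.

0.191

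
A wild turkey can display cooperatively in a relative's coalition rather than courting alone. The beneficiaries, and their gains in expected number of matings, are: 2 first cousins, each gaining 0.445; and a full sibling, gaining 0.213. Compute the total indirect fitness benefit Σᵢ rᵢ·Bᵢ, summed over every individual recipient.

0.21775

r to a first cousin = 1/8 (first cousins share one grandparent pair — two paths of length 4: r = 2·(1/2)^4 = 1/8).
r to a full sibling = 0.5 (full sibs share both parents — two paths of length 2: r = 2·(1/2)^2 = 1/2).
Summing one r·B term per recipient: 2·0.125·0.445 + 1·0.5·0.213 = 0.21775.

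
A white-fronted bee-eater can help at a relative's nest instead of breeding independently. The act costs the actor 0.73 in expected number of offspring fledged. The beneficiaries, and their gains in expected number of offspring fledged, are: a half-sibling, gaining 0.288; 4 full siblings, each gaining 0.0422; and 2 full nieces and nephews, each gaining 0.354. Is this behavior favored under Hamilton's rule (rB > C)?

No

Hamilton's rule: the trait is favored when the sum of r·B over every recipient exceeds the actor's cost C.
r to a half-sibling = 1/4 (half-sibs share one parent — one path of length 2: r = (1/2)^2 = 1/4).
r to a full sibling = 1/2 (full sibs share both parents — two paths of length 2: r = 2·(1/2)^2 = 1/2).
r to a full niece or nephew = 0.25 (full aunt/uncle↔niece/nephew: two paths of length 3 through the shared grandparent pair: r = 2·(1/2)^3 = 1/4).
Summing one r·B term per recipient: 1·0.25·0.288 + 4·0.5·0.0422 + 2·0.25·0.354 = 0.3334.
0.3334 < 0.73: the indirect benefit is less than the cost.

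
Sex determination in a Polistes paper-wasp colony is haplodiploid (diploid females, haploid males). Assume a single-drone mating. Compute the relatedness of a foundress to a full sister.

0.75

Haplodiploid full sisters inherit their father's entire haploid genome identically (contributing 1/2) and on average half of their mother's contribution (1/2 · 1/2 = 1/4); r = 1/2 + 1/4 = 3/4.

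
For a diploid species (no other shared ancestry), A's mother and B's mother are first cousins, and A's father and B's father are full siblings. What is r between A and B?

0.15625

Relatedness sums over independent paths through distinct common ancestors.
A and B are related in two ways: second cousins through their mothers (r = 1/32) and first cousins through their fathers (r = 1/8).
r = 1/32 + 1/8 = 5/32 = 0.15625.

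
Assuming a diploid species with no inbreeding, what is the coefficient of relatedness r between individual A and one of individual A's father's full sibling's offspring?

Each parent–offspring link contributes a factor of 1/2, and independent paths through distinct common ancestors add.
First cousins share one grandparent pair — two paths of length 4: r = 2·(1/2)^4 = 1/8.

0.125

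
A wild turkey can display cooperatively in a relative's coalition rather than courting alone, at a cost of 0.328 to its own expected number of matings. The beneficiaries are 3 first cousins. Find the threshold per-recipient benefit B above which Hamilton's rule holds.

r to a first cousin = 0.125 (first cousins share one grandparent pair — two paths of length 4: r = 2·(1/2)^4 = 1/8).
Hamilton's rule with n recipients of equal r: n·r·B > C, so B > C/(n·r) = 0.328/(3·0.125) = 0.8747.

0.8747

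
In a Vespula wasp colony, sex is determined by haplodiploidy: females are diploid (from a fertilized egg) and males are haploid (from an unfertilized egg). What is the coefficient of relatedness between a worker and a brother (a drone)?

0.25

Her haploid brother carries none of their father's genes and a random half of their mother's genome; that half matches the maternal half of her own genome with probability 1/2: r = 1/2 · 1/2 = 1/4.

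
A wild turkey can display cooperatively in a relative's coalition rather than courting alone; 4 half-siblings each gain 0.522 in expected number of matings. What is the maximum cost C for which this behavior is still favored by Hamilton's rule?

r to a half-sibling = 1/4 (half-sibs share one parent — one path of length 2: r = (1/2)^2 = 1/4).
Hamilton's rule: n·r·B > C, so the trait is favored while C < n·r·B = 4·0.25·0.522 = 0.522.

0.522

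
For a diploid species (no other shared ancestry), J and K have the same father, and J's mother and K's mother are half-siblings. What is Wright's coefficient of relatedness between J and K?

Wright's path rule: contributions from independent ancestry routes add.
J and K are related in two ways: half-sibs through their shared father (r = 1/4) and half first cousins through their mothers (r = 1/16).
r = 1/4 + 1/16 = 0.3125.

0.3125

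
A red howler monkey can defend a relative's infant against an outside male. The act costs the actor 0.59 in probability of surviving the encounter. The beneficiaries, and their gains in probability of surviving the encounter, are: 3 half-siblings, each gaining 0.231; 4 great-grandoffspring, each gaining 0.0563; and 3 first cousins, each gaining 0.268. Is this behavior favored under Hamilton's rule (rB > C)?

No

Hamilton's rule: the trait is favored when the sum of r·B over every recipient exceeds the actor's cost C.
r to a half-sibling = 0.25 (half-sibs share one parent — one path of length 2: r = (1/2)^2 = 1/4).
r to a great-grandoffspring = 0.125 (three parent–offspring links: r = (1/2)^3 = 1/8).
r to a first cousin = 1/8 (first cousins share one grandparent pair — two paths of length 4: r = 2·(1/2)^4 = 1/8).
Summing one r·B term per recipient: 3·0.25·0.231 + 4·0.125·0.0563 + 3·0.125·0.268 = 0.3019.
0.3019 < 0.59: the indirect benefit is less than the cost.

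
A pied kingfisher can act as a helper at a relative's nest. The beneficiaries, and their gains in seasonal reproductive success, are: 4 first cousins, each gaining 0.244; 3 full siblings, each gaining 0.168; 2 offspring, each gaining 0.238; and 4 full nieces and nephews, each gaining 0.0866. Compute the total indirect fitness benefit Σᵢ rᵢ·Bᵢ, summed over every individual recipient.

0.6986

r to a first cousin = 0.125 (first cousins share one grandparent pair — two paths of length 4: r = 2·(1/2)^4 = 1/8).
r to a full sibling = 0.5 (full sibs share both parents — two paths of length 2: r = 2·(1/2)^2 = 1/2).
r to an offspring = 1/2 (one parent–offspring link: r = (1/2)^1 = 1/2).
r to a full niece or nephew = 0.25 (full aunt/uncle↔niece/nephew: two paths of length 3 through the shared grandparent pair: r = 2·(1/2)^3 = 1/4).
Summing one r·B term per recipient: 4·0.125·0.244 + 3·0.5·0.168 + 2·0.5·0.238 + 4·0.25·0.0866 = 0.6986.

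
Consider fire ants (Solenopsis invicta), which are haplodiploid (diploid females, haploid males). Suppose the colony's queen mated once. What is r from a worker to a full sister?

Haplodiploid full sisters inherit their father's entire haploid genome identically (contributing 1/2) and on average half of their mother's contribution (1/2 · 1/2 = 1/4); r = 1/2 + 1/4 = 3/4.

0.75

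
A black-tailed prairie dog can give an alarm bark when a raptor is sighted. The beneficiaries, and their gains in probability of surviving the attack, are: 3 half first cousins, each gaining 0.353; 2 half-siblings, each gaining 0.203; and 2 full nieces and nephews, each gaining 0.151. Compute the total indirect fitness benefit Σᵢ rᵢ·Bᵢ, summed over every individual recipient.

0.2431875

r to a half first cousin = 0.0625 (half first cousins share one grandparent — one path of length 4: r = (1/2)^4 = 1/16).
r to a half-sibling = 1/4 (half-sibs share one parent — one path of length 2: r = (1/2)^2 = 1/4).
r to a full niece or nephew = 0.25 (full aunt/uncle↔niece/nephew: two paths of length 3 through the shared grandparent pair: r = 2·(1/2)^3 = 1/4).
Summing one r·B term per recipient: 3·0.0625·0.353 + 2·0.25·0.203 + 2·0.25·0.151 = 0.2431875.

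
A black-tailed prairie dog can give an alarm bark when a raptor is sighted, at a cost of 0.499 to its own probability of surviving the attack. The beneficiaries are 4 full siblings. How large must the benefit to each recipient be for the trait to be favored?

r to a full sibling = 0.5 (full sibs share both parents — two paths of length 2: r = 2·(1/2)^2 = 1/2).
Hamilton's rule with n recipients of equal r: n·r·B > C, so B > C/(n·r) = 0.499/(4·0.5) = 0.2495.

0.2495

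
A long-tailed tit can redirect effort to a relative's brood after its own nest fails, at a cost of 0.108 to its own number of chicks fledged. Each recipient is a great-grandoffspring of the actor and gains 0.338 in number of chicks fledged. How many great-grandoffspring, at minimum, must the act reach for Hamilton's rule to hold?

r to a great-grandoffspring = 1/8 (three parent–offspring links: r = (1/2)^3 = 1/8).
Hamilton's rule: n·r·B > C  ⇒  n > C/(r·B) = 0.108/(0.125·0.338) = 2.556.
The smallest integer exceeding 2.556 is 3.

3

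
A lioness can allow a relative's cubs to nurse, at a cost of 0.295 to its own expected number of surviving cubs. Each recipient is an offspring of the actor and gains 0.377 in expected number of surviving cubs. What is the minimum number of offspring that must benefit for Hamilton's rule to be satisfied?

r to an offspring = 1/2 (one parent–offspring link: r = (1/2)^1 = 1/2).
Hamilton's rule: n·r·B > C  ⇒  n > C/(r·B) = 0.295/(0.5·0.377) = 1.565.
The smallest integer exceeding 1.565 is 2.

2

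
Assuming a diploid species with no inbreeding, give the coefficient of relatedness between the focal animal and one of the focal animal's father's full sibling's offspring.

0.125

Each parent–offspring link contributes a factor of 1/2, and independent paths through distinct common ancestors add.
First cousins share one grandparent pair — two paths of length 4: r = 2·(1/2)^4 = 1/8.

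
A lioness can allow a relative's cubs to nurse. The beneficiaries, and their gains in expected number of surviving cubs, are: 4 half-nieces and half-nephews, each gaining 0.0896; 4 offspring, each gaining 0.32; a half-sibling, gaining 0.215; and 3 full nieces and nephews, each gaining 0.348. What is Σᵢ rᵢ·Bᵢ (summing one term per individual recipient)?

r to a half-niece or half-nephew = 1/8 (half-aunt/uncle↔niece/nephew: one path of length 3: r = (1/2)^3 = 1/8).
r to an offspring = 0.5 (one parent–offspring link: r = (1/2)^1 = 1/2).
r to a half-sibling = 1/4 (half-sibs share one parent — one path of length 2: r = (1/2)^2 = 1/4).
r to a full niece or nephew = 0.25 (full aunt/uncle↔niece/nephew: two paths of length 3 through the shared grandparent pair: r = 2·(1/2)^3 = 1/4).
Summing one r·B term per recipient: 4·0.125·0.0896 + 4·0.5·0.32 + 1·0.25·0.215 + 3·0.25·0.348 = 0.99955.

0.99955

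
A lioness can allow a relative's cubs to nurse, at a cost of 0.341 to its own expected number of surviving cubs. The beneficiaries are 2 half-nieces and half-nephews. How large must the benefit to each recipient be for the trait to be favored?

r to a half-niece or half-nephew = 0.125 (half-aunt/uncle↔niece/nephew: one path of length 3: r = (1/2)^3 = 1/8).
Hamilton's rule with n recipients of equal r: n·r·B > C, so B > C/(n·r) = 0.341/(2·0.125) = 1.364.

1.364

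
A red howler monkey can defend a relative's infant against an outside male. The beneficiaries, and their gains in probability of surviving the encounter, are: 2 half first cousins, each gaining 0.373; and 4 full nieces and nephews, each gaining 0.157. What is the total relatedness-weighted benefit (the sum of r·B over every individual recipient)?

0.203625

r to a half first cousin = 0.0625 (half first cousins share one grandparent — one path of length 4: r = (1/2)^4 = 1/16).
r to a full niece or nephew = 0.25 (full aunt/uncle↔niece/nephew: two paths of length 3 through the shared grandparent pair: r = 2·(1/2)^3 = 1/4).
Summing one r·B term per recipient: 2·0.0625·0.373 + 4·0.25·0.157 = 0.203625.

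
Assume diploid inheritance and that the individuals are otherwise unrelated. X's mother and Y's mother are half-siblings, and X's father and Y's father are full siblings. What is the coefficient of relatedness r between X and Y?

With two independent routes of shared ancestry, r is the sum of the two contributions.
X and Y are related in two ways: half first cousins through their mothers (r = 1/16) and first cousins through their fathers (r = 1/8).
r = 1/16 + 1/8 = 0.1875.

0.1875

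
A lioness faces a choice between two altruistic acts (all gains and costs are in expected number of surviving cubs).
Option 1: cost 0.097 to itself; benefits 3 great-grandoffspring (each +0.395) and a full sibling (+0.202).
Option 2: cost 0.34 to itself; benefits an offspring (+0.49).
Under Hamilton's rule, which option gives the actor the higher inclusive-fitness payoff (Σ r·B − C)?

Option 1

Option 1: r to a great-grandoffspring = 0.125.
Option 1: r to a full sibling = 0.5.
Option 1: Σ r·B − C = (3·0.125·0.395 + 1·0.5·0.202) − 0.097 = 0.152125.
Option 2: r to an offspring = 0.5.
Option 2: Σ r·B − C = (1·0.5·0.49) − 0.34 = -0.095.
Option 1 has the higher net inclusive-fitness payoff.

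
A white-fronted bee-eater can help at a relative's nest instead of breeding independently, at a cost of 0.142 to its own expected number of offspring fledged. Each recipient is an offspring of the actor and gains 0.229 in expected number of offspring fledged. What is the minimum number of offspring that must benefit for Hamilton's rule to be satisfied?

r to an offspring = 1/2 (one parent–offspring link: r = (1/2)^1 = 1/2).
Hamilton's rule: n·r·B > C  ⇒  n > C/(r·B) = 0.142/(0.5·0.229) = 1.24.
The smallest integer exceeding 1.24 is 2.

2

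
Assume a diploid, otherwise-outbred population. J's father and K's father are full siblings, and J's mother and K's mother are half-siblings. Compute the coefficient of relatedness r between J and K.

Independent pedigree routes through distinct common ancestors add.
J and K are related in two ways: first cousins through their fathers (r = 1/8) and half first cousins through their mothers (r = 1/16).
r = 1/8 + 1/16 = 0.1875.

0.1875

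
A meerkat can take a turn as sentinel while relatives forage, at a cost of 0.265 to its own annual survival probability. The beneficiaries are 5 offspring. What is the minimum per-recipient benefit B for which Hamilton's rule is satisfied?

r to an offspring = 1/2 (one parent–offspring link: r = (1/2)^1 = 1/2).
Hamilton's rule with n recipients of equal r: n·r·B > C, so B > C/(n·r) = 0.265/(5·0.5) = 0.106.

0.106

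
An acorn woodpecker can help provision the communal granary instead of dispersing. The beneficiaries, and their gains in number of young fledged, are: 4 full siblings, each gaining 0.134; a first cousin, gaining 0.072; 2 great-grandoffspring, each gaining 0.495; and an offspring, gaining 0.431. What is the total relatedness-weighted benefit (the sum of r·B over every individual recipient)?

r to a full sibling = 0.5 (full sibs share both parents — two paths of length 2: r = 2·(1/2)^2 = 1/2).
r to a first cousin = 1/8 (first cousins share one grandparent pair — two paths of length 4: r = 2·(1/2)^4 = 1/8).
r to a great-grandoffspring = 0.125 (three parent–offspring links: r = (1/2)^3 = 1/8).
r to an offspring = 0.5 (one parent–offspring link: r = (1/2)^1 = 1/2).
Summing one r·B term per recipient: 4·0.5·0.134 + 1·0.125·0.072 + 2·0.125·0.495 + 1·0.5·0.431 = 0.61625.

0.61625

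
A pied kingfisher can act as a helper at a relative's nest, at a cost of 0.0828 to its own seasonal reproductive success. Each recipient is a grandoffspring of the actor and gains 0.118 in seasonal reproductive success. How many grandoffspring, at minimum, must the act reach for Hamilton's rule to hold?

3

r to a grandoffspring = 1/4 (two parent–offspring links: r = (1/2)^2 = 1/4).
Hamilton's rule: n·r·B > C  ⇒  n > C/(r·B) = 0.0828/(0.25·0.118) = 2.807.
The smallest integer exceeding 2.807 is 3.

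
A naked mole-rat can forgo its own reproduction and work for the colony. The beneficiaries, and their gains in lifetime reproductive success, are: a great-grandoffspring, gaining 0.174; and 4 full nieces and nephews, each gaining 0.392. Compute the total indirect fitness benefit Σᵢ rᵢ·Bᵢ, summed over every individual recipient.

r to a great-grandoffspring = 0.125 (three parent–offspring links: r = (1/2)^3 = 1/8).
r to a full niece or nephew = 1/4 (full aunt/uncle↔niece/nephew: two paths of length 3 through the shared grandparent pair: r = 2·(1/2)^3 = 1/4).
Summing one r·B term per recipient: 1·0.125·0.174 + 4·0.25·0.392 = 0.41375.

0.41375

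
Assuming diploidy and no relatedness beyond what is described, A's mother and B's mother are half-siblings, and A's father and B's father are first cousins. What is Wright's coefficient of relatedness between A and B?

0.09375

Relatedness sums over independent paths through distinct common ancestors.
A and B are related in two ways: half first cousins through their mothers (r = 1/16) and second cousins through their fathers (r = 1/32).
r = 1/16 + 1/32 = 0.09375.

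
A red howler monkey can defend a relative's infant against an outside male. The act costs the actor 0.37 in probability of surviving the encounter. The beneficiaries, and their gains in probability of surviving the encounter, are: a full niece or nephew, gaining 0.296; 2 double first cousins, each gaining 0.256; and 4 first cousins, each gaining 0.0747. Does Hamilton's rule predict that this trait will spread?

Hamilton's rule: the trait is favored when the sum of r·B over every recipient exceeds the actor's cost C.
r to a full niece or nephew = 0.25 (full aunt/uncle↔niece/nephew: two paths of length 3 through the shared grandparent pair: r = 2·(1/2)^3 = 1/4).
r to a double first cousin = 1/4 (double first cousins share both grandparent pairs — four paths of length 4: r = 4·(1/2)^4 = 1/4).
r to a first cousin = 0.125 (first cousins share one grandparent pair — two paths of length 4: r = 2·(1/2)^4 = 1/8).
Summing one r·B term per recipient: 1·0.25·0.296 + 2·0.25·0.256 + 4·0.125·0.0747 = 0.23935.
0.23935 < 0.37: the indirect benefit is less than the cost.

No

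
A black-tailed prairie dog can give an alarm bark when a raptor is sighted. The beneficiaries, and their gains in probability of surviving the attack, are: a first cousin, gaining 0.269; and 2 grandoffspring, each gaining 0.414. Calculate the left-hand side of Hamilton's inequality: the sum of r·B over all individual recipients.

0.240625

r to a first cousin = 0.125 (first cousins share one grandparent pair — two paths of length 4: r = 2·(1/2)^4 = 1/8).
r to a grandoffspring = 0.25 (two parent–offspring links: r = (1/2)^2 = 1/4).
Summing one r·B term per recipient: 1·0.125·0.269 + 2·0.25·0.414 = 0.240625.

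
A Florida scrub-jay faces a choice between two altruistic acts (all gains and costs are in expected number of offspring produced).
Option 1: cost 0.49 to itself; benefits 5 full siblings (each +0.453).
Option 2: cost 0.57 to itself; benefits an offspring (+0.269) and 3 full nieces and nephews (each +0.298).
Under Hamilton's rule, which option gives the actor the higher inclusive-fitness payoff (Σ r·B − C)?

Option 1: r to a full sibling = 0.5.
Option 1: Σ r·B − C = (5·0.5·0.453) − 0.49 = 0.6425.
Option 2: r to an offspring = 0.5.
Option 2: r to a full niece or nephew = 0.25.
Option 2: Σ r·B − C = (1·0.5·0.269 + 3·0.25·0.298) − 0.57 = -0.212.
Option 1 has the higher net inclusive-fitness payoff.

Option 1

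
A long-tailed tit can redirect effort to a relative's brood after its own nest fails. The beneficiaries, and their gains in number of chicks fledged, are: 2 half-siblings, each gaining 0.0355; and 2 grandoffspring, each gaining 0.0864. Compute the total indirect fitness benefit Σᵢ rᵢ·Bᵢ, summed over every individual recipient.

r to a half-sibling = 1/4 (half-sibs share one parent — one path of length 2: r = (1/2)^2 = 1/4).
r to a grandoffspring = 0.25 (two parent–offspring links: r = (1/2)^2 = 1/4).
Summing one r·B term per recipient: 2·0.25·0.0355 + 2·0.25·0.0864 = 0.06095.

0.06095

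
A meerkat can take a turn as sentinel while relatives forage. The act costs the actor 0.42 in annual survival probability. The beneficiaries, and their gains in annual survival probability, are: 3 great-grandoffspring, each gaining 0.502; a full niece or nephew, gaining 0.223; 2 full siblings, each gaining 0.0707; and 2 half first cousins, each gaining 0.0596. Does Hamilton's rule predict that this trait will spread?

No

Hamilton's rule: the trait is favored when the sum of r·B over every recipient exceeds the actor's cost C.
r to a great-grandoffspring = 0.125 (three parent–offspring links: r = (1/2)^3 = 1/8).
r to a full niece or nephew = 0.25 (full aunt/uncle↔niece/nephew: two paths of length 3 through the shared grandparent pair: r = 2·(1/2)^3 = 1/4).
r to a full sibling = 0.5 (full sibs share both parents — two paths of length 2: r = 2·(1/2)^2 = 1/2).
r to a half first cousin = 0.0625 (half first cousins share one grandparent — one path of length 4: r = (1/2)^4 = 1/16).
Summing one r·B term per recipient: 3·0.125·0.502 + 1·0.25·0.223 + 2·0.5·0.0707 + 2·0.0625·0.0596 = 0.32215.
0.32215 < 0.42: the indirect benefit is less than the cost.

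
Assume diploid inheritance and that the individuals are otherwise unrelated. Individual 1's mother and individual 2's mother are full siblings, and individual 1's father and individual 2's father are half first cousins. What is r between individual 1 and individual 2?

Wright's path rule: contributions from independent ancestry routes add.
Individual 1 and individual 2 are related in two ways: first cousins through their mothers (r = 1/8) and half second cousins through their fathers (r = 1/64).
r = 1/8 + 1/64 = 0.140625.

0.140625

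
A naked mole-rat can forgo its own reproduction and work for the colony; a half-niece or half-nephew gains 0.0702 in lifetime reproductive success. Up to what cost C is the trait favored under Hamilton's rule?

0.008775

r to a half-niece or half-nephew = 0.125 (half-aunt/uncle↔niece/nephew: one path of length 3: r = (1/2)^3 = 1/8).
Hamilton's rule: n·r·B > C, so the trait is favored while C < n·r·B = 1·0.125·0.0702 = 0.008775.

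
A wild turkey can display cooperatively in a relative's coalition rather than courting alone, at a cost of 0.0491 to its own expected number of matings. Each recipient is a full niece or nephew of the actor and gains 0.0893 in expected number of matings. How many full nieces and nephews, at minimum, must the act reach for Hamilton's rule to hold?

r to a full niece or nephew = 1/4 (full aunt/uncle↔niece/nephew: two paths of length 3 through the shared grandparent pair: r = 2·(1/2)^3 = 1/4).
Hamilton's rule: n·r·B > C  ⇒  n > C/(r·B) = 0.0491/(0.25·0.0893) = 2.199.
The smallest integer exceeding 2.199 is 3.

3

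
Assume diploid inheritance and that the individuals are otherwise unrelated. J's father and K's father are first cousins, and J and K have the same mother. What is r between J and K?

With two independent routes of shared ancestry, r is the sum of the two contributions.
J and K are related in two ways: second cousins through their fathers (r = 1/32) and half-sibs through their shared mother (r = 1/4).
r = 1/32 + 1/4 = 0.28125.

0.28125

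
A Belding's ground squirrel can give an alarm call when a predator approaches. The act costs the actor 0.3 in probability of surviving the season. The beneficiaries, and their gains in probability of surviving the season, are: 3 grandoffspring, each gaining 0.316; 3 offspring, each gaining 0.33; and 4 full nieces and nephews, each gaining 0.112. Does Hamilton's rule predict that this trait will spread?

Yes

Hamilton's rule: the trait is favored when the sum of r·B over every recipient exceeds the actor's cost C.
r to a grandoffspring = 0.25 (two parent–offspring links: r = (1/2)^2 = 1/4).
r to an offspring = 1/2 (one parent–offspring link: r = (1/2)^1 = 1/2).
r to a full niece or nephew = 0.25 (full aunt/uncle↔niece/nephew: two paths of length 3 through the shared grandparent pair: r = 2·(1/2)^3 = 1/4).
Summing one r·B term per recipient: 3·0.25·0.316 + 3·0.5·0.33 + 4·0.25·0.112 = 0.844.
0.844 > 0.3: the indirect benefit exceeds the cost.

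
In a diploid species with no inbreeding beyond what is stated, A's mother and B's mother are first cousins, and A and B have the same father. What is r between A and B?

0.28125

Independent pedigree routes through distinct common ancestors add.
A and B are related in two ways: second cousins through their mothers (r = 1/32) and half-sibs through their shared father (r = 1/4).
r = 1/32 + 1/4 = 0.28125.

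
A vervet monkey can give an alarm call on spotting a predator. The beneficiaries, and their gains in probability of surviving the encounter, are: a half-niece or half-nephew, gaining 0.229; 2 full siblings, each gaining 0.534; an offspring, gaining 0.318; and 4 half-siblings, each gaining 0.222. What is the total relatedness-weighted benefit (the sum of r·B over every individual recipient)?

r to a half-niece or half-nephew = 0.125 (half-aunt/uncle↔niece/nephew: one path of length 3: r = (1/2)^3 = 1/8).
r to a full sibling = 1/2 (full sibs share both parents — two paths of length 2: r = 2·(1/2)^2 = 1/2).
r to an offspring = 0.5 (one parent–offspring link: r = (1/2)^1 = 1/2).
r to a half-sibling = 1/4 (half-sibs share one parent — one path of length 2: r = (1/2)^2 = 1/4).
Summing one r·B term per recipient: 1·0.125·0.229 + 2·0.5·0.534 + 1·0.5·0.318 + 4·0.25·0.222 = 0.943625.

0.943625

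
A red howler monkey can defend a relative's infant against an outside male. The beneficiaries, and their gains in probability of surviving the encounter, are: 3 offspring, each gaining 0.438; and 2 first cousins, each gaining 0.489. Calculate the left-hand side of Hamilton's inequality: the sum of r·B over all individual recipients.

0.77925

r to an offspring = 0.5 (one parent–offspring link: r = (1/2)^1 = 1/2).
r to a first cousin = 0.125 (first cousins share one grandparent pair — two paths of length 4: r = 2·(1/2)^4 = 1/8).
Summing one r·B term per recipient: 3·0.5·0.438 + 2·0.125·0.489 = 0.77925.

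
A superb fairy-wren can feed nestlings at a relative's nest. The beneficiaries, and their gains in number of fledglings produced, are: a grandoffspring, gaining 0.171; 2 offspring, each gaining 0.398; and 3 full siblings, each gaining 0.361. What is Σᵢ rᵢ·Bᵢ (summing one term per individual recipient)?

r to a grandoffspring = 1/4 (two parent–offspring links: r = (1/2)^2 = 1/4).
r to an offspring = 0.5 (one parent–offspring link: r = (1/2)^1 = 1/2).
r to a full sibling = 0.5 (full sibs share both parents — two paths of length 2: r = 2·(1/2)^2 = 1/2).
Summing one r·B term per recipient: 1·0.25·0.171 + 2·0.5·0.398 + 3·0.5·0.361 = 0.98225.

0.98225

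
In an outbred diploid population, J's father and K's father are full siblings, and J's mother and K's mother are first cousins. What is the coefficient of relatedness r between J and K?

0.15625

Independent pedigree routes through distinct common ancestors add.
J and K are related in two ways: first cousins through their fathers (r = 1/8) and second cousins through their mothers (r = 1/32).
r = 1/8 + 1/32 = 5/32 = 0.15625.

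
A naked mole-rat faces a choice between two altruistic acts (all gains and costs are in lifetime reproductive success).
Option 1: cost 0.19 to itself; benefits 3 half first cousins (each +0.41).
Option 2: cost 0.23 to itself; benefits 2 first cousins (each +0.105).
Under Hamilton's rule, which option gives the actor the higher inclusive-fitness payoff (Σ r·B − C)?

Option 1: r to a half first cousin = 0.0625.
Option 1: Σ r·B − C = (3·0.0625·0.41) − 0.19 = -0.113125.
Option 2: r to a first cousin = 0.125.
Option 2: Σ r·B − C = (2·0.125·0.105) − 0.23 = -0.20375.
Option 1 has the higher net inclusive-fitness payoff.

Option 1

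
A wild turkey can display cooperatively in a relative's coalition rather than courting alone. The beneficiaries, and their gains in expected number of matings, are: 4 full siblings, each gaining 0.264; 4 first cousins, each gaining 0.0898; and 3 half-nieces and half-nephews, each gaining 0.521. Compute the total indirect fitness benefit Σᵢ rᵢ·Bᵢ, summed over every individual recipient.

r to a full sibling = 0.5 (full sibs share both parents — two paths of length 2: r = 2·(1/2)^2 = 1/2).
r to a first cousin = 0.125 (first cousins share one grandparent pair — two paths of length 4: r = 2·(1/2)^4 = 1/8).
r to a half-niece or half-nephew = 0.125 (half-aunt/uncle↔niece/nephew: one path of length 3: r = (1/2)^3 = 1/8).
Summing one r·B term per recipient: 4·0.5·0.264 + 4·0.125·0.0898 + 3·0.125·0.521 = 0.768275.

0.768275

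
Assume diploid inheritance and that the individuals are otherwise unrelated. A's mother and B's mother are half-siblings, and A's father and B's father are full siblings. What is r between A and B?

0.1875

Wright's path rule: contributions from independent ancestry routes add.
A and B are related in two ways: half first cousins through their mothers (r = 1/16) and first cousins through their fathers (r = 1/8).
r = 1/16 + 1/8 = 3/16 = 0.1875.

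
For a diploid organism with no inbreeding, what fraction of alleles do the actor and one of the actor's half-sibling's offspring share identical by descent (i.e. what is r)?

Each parent–offspring link contributes a factor of 1/2, and independent paths through distinct common ancestors add.
Half-aunt/uncle↔niece/nephew: one path of length 3: r = (1/2)^3 = 1/8.

0.125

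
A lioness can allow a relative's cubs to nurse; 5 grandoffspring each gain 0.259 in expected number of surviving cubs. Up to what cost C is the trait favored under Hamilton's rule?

r to a grandoffspring = 0.25 (two parent–offspring links: r = (1/2)^2 = 1/4).
Hamilton's rule: n·r·B > C, so the trait is favored while C < n·r·B = 5·0.25·0.259 = 0.32375.

0.32375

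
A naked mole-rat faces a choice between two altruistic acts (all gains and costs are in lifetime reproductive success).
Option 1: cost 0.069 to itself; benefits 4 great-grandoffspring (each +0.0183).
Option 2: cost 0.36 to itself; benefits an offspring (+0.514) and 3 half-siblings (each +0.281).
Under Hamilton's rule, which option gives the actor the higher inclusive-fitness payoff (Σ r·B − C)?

Option 1: r to a great-grandoffspring = 0.125.
Option 1: Σ r·B − C = (4·0.125·0.0183) − 0.069 = -0.05985.
Option 2: r to an offspring = 0.5.
Option 2: r to a half-sibling = 0.25.
Option 2: Σ r·B − C = (1·0.5·0.514 + 3·0.25·0.281) − 0.36 = 0.10775.
Option 2 has the higher net inclusive-fitness payoff.

Option 2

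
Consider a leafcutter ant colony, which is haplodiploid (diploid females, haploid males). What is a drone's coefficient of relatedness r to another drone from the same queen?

Haploid brothers each carry a random half of the queen's diploid genome, so on average they share half: r = 1/2.

0.5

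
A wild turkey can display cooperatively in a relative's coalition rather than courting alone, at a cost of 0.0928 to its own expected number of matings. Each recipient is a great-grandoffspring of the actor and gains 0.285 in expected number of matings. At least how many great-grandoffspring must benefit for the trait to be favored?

r to a great-grandoffspring = 1/8 (three parent–offspring links: r = (1/2)^3 = 1/8).
Hamilton's rule: n·r·B > C  ⇒  n > C/(r·B) = 0.0928/(0.125·0.285) = 2.605.
The smallest integer exceeding 2.605 is 3.

3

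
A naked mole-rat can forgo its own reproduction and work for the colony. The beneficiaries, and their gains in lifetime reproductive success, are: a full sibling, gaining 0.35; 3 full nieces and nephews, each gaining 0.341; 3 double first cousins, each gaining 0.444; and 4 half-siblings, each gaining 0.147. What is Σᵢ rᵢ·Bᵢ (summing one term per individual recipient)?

r to a full sibling = 1/2 (full sibs share both parents — two paths of length 2: r = 2·(1/2)^2 = 1/2).
r to a full niece or nephew = 0.25 (full aunt/uncle↔niece/nephew: two paths of length 3 through the shared grandparent pair: r = 2·(1/2)^3 = 1/4).
r to a double first cousin = 1/4 (double first cousins share both grandparent pairs — four paths of length 4: r = 4·(1/2)^4 = 1/4).
r to a half-sibling = 1/4 (half-sibs share one parent — one path of length 2: r = (1/2)^2 = 1/4).
Summing one r·B term per recipient: 1·0.5·0.35 + 3·0.25·0.341 + 3·0.25·0.444 + 4·0.25·0.147 = 0.91075.

0.91075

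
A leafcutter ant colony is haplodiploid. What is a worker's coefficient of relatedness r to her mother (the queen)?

0.5

One meiotic link between diploid queen and diploid daughter: r = 1/2.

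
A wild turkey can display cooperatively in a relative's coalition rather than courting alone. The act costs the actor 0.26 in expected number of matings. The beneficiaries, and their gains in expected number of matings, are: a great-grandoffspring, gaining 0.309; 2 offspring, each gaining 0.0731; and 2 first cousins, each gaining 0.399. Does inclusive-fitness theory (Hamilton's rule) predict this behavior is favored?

Hamilton's rule: the trait is favored when the sum of r·B over every recipient exceeds the actor's cost C.
r to a great-grandoffspring = 1/8 (three parent–offspring links: r = (1/2)^3 = 1/8).
r to an offspring = 0.5 (one parent–offspring link: r = (1/2)^1 = 1/2).
r to a first cousin = 1/8 (first cousins share one grandparent pair — two paths of length 4: r = 2·(1/2)^4 = 1/8).
Summing one r·B term per recipient: 1·0.125·0.309 + 2·0.5·0.0731 + 2·0.125·0.399 = 0.211475.
0.211475 < 0.26: the indirect benefit is less than the cost.

No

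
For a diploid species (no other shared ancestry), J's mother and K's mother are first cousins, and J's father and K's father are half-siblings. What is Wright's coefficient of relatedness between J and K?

0.09375

Wright's path rule: contributions from independent ancestry routes add.
J and K are related in two ways: second cousins through their mothers (r = 1/32) and half first cousins through their fathers (r = 1/16).
r = 1/32 + 1/16 = 3/32 = 0.09375.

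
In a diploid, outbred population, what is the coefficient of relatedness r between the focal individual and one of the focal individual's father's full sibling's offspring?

Each parent–offspring link contributes a factor of 1/2, and independent paths through distinct common ancestors add.
First cousins share one grandparent pair — two paths of length 4: r = 2·(1/2)^4 = 1/8.

0.125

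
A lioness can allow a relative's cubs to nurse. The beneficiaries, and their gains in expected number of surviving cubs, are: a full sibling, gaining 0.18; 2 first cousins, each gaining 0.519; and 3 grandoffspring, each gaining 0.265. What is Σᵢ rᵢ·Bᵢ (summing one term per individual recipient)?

0.4185

r to a full sibling = 0.5 (full sibs share both parents — two paths of length 2: r = 2·(1/2)^2 = 1/2).
r to a first cousin = 1/8 (first cousins share one grandparent pair — two paths of length 4: r = 2·(1/2)^4 = 1/8).
r to a grandoffspring = 0.25 (two parent–offspring links: r = (1/2)^2 = 1/4).
Summing one r·B term per recipient: 1·0.5·0.18 + 2·0.125·0.519 + 3·0.25·0.265 = 0.4185.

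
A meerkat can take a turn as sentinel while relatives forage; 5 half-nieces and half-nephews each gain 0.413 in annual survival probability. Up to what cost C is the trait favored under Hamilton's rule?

r to a half-niece or half-nephew = 0.125 (half-aunt/uncle↔niece/nephew: one path of length 3: r = (1/2)^3 = 1/8).
Hamilton's rule: n·r·B > C, so the trait is favored while C < n·r·B = 5·0.125·0.413 = 0.258125.

0.258125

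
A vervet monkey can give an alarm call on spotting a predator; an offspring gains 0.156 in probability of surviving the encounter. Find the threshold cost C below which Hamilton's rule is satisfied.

r to an offspring = 1/2 (one parent–offspring link: r = (1/2)^1 = 1/2).
Hamilton's rule: n·r·B > C, so the trait is favored while C < n·r·B = 1·0.5·0.156 = 0.078.

0.078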